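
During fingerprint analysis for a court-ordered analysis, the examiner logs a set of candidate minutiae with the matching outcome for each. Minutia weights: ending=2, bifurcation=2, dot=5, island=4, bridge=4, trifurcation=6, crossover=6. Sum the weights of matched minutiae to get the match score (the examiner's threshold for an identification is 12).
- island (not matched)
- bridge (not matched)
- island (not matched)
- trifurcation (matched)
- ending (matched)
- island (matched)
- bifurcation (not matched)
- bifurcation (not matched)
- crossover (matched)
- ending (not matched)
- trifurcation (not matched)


Weighted minutiae match score:
  island: not matched, +0
  bridge: not matched, +0
  island: not matched, +0
  trifurcation: matched, +6 (running total 6)
  ending: matched, +2 (running total 8)
  island: matched, +4 (running total 12)
  bifurcation: not matched, +0
  bifurcation: not matched, +0
  crossover: matched, +6 (running total 18)
  ending: not matched, +0
  trifurcation: not matched, +0
Total score = 18
Threshold = 12; verdict = identification

18


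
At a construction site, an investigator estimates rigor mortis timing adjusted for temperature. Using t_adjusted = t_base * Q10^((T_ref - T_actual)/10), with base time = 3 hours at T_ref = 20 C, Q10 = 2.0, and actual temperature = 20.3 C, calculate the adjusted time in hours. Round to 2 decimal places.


Rigor mortis time adjustment:
Exponent = (T_ref - T_actual) / 10 = (20 - 20.3) / 10 = -0.03
Q10 factor = 2.0^-0.03 = 0.97942
t_adjusted = 3 * 0.97942 = 2.94 hours

2.94


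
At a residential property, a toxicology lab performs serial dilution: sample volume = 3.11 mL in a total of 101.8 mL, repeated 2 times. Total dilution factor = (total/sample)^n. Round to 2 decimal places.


Dilution factor calculation:
Single dilution = V_total / V_sample = 101.8 / 3.11 ≈ 32.733119
Number of dilutions = 2
Total DF = (101.8 / 3.11)^2 (full precision, rounded at the end) = 1071.46

1071.46


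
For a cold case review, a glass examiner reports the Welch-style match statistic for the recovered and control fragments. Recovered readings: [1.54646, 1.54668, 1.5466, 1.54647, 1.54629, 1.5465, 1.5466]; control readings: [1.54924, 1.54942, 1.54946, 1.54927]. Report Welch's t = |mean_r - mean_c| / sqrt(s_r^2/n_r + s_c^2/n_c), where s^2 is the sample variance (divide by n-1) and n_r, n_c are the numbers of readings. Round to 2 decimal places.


Welch's t-criterion for glass RI comparison:
Recovered mean = sum / n_r = 10.8256 / 7 = 1.5465143
Control mean = sum / n_c = 6.19739 / 4 = 1.5493475
Recovered sample variance s_r^2 = 1.62619e-08
Control sample variance s_c^2 = 1.1825e-08
Welch SE (unpooled) = sqrt(s_r^2/n_r + s_c^2/n_c) = sqrt(2.32313e-09 + 2.95625e-09) = sqrt(5.27938e-09) = 7.26593e-05
|mean_r - mean_c| = 0.00283321
t = 0.00283321 / 7.26593e-05 = 38.99

38.99


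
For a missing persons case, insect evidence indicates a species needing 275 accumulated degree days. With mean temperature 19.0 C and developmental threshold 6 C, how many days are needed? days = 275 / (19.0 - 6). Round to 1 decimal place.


Insect development time:
Effective temperature = avg_temp - T_base = 19.0 - 6 = 13.0 C
Days = ADD / effective_temp = 275 / 13.0 = 21.2 days

21.2


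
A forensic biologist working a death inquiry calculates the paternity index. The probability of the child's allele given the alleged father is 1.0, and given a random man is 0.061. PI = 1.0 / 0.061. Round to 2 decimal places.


Paternity Index calculation:
PI = P(allele|father) / P(allele|random)
PI = 1.0 / 0.061
PI = 16.39

16.39


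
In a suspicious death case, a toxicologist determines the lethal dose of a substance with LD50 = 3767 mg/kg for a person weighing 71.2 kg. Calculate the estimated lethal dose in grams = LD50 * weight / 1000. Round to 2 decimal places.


Lethal dose calculation:
Lethal dose = LD50 * body_weight / 1000
= 3767 * 71.2 / 1000
= 268210.4 / 1000
= 268.21 g

268.21


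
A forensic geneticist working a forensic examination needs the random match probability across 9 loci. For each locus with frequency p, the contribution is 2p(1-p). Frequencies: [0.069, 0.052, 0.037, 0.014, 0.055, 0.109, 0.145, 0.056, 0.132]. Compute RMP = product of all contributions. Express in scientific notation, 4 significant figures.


Computing RMP for 9 loci:
Locus 1: 2 * 0.069 * 0.931 = 0.128478
Locus 2: 2 * 0.052 * 0.948 = 0.098592
Locus 3: 2 * 0.037 * 0.963 = 0.071262
Locus 4: 2 * 0.014 * 0.986 = 0.027608
Locus 5: 2 * 0.055 * 0.945 = 0.10395
Locus 6: 2 * 0.109 * 0.891 = 0.194238
Locus 7: 2 * 0.145 * 0.855 = 0.24795
Locus 8: 2 * 0.056 * 0.944 = 0.105728
Locus 9: 2 * 0.132 * 0.868 = 0.229152
RMP = 3.023e-09

3.023e-09


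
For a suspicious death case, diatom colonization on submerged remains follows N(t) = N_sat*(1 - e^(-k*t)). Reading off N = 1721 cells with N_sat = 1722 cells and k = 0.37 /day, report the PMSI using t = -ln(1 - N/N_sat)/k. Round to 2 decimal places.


PMSI from diatom colonization curve:
N / N_sat = 1721 / 1722 = 0.999419
1 - N/N_sat = 0.000581
ln(1 - N/N_sat) = -7.45076
t = -ln(1 - N/N_sat) / k = -(-7.45076) / 0.37 = 20.14 days

20.14


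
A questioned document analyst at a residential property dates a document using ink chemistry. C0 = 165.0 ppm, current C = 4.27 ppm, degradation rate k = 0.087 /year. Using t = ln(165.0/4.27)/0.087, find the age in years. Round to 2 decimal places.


Document age estimation:
C0/C = 165.0 / 4.27 = 38.641686
ln(C0/C) = 3.654332
t = 3.654332 / 0.087 = 42.00 years

42.00


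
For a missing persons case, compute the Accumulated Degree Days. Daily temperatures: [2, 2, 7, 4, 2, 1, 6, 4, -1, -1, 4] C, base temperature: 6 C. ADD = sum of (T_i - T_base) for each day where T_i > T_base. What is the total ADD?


Computing ADD day by day:
Day 1: max(0, 2 - 6) = 0
Day 2: max(0, 2 - 6) = 0
Day 3: max(0, 7 - 6) = 1
Day 4: max(0, 4 - 6) = 0
Day 5: max(0, 2 - 6) = 0
Day 6: max(0, 1 - 6) = 0
Day 7: max(0, 6 - 6) = 0
Day 8: max(0, 4 - 6) = 0
Day 9: max(0, -1 - 6) = 0
Day 10: max(0, -1 - 6) = 0
Day 11: max(0, 4 - 6) = 0
Total ADD = 1

1


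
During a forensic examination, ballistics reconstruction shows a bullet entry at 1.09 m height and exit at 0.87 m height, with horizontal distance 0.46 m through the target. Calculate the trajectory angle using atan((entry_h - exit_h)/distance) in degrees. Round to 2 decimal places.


Bullet trajectory angle:
Height difference = 1.09 - 0.87 = 0.22 m
angle = atan(0.22 / 0.46)
angle = atan(0.478261)
angle = 25.56 degrees

25.56


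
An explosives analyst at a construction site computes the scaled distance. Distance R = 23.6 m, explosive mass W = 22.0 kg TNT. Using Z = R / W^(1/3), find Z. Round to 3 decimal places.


Scaled distance calculation:
W^(1/3) = 22.0^(1/3) = 2.802039
Z = R / W^(1/3) = 23.6 / 2.802039
Z = 8.422 m/kg^(1/3)

8.422


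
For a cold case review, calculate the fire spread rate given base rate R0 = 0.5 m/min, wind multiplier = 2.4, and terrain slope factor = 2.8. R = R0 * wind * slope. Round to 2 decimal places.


Fire spread rate calculation:
R = R0 * wind_factor * slope_factor
= 0.5 * 2.4 * 2.8
= 1.2 * 2.8
= 3.36 m/min

3.36


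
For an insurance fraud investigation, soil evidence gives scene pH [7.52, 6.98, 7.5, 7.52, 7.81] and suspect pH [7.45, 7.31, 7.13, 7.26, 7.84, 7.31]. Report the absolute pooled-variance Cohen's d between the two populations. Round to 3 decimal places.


Pooled-variance Cohen's d for soil pH comparison:
Scene mean = 37.33 / 5 = 7.466
Suspect mean = 44.3 / 6 = 7.383333
Scene sample variance s_s^2 = 0.09038
Suspect sample variance s_c^2 = 0.060627
Pooled variance = ((n_s-1)*s_s^2 + (n_c-1)*s_c^2) / (n_s + n_c - 2) = 0.07385
Pooled SD = sqrt(0.07385) = 0.271754
Mean difference = 0.082667
|d| = |0.082667| / 0.271754 = 0.304

0.304


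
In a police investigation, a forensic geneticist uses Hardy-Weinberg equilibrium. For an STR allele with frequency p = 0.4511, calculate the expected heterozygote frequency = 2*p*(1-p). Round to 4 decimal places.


Hardy-Weinberg heterozygote frequency:
q = 1 - p = 1 - 0.4511 = 0.5489
2pq = 2 * 0.4511 * 0.5489 = 0.4952

0.4952


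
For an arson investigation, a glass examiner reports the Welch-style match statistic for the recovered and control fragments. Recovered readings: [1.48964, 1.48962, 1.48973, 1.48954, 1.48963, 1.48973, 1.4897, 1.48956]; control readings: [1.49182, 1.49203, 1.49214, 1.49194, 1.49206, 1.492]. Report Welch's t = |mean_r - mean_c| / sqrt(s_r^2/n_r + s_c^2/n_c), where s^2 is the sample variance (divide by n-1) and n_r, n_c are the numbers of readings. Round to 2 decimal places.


Welch's t-criterion for glass RI comparison:
Recovered mean = sum / n_r = 11.91715 / 8 = 1.4896437
Control mean = sum / n_c = 8.95199 / 6 = 1.4919983
Recovered sample variance s_r^2 = 5.22679e-09
Control sample variance s_c^2 = 1.20167e-08
Welch SE (unpooled) = sqrt(s_r^2/n_r + s_c^2/n_c) = sqrt(6.53348e-10 + 2.00278e-09) = sqrt(2.65613e-09) = 5.15377e-05
|mean_r - mean_c| = 0.00235458
t = 0.00235458 / 5.15377e-05 = 45.69

45.69


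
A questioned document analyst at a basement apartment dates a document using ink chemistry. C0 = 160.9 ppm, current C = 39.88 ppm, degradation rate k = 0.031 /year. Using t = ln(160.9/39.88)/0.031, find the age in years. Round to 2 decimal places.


Document age estimation:
C0/C = 160.9 / 39.88 = 4.034604
ln(C0/C) = 1.394908
t = 1.394908 / 0.031 = 45.00 years

45.00


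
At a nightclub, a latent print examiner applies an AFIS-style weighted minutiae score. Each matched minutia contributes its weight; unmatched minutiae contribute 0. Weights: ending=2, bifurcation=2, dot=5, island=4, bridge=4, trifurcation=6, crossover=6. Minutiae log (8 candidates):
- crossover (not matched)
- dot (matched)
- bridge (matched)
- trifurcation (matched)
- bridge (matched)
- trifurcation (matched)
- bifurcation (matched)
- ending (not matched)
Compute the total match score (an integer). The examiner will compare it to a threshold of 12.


Weighted minutiae match score:
  crossover: not matched, +0
  dot: matched, +5 (running total 5)
  bridge: matched, +4 (running total 9)
  trifurcation: matched, +6 (running total 15)
  bridge: matched, +4 (running total 19)
  trifurcation: matched, +6 (running total 25)
  bifurcation: matched, +2 (running total 27)
  ending: not matched, +0
Total score = 27
Threshold = 12; verdict = identification

27


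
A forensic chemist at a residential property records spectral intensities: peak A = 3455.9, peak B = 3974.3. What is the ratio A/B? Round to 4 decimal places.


Spectral peak ratio:
Peak A = 3455.9 counts
Peak B = 3974.3 counts
Ratio = 3455.9 / 3974.3 = 0.8696

0.8696


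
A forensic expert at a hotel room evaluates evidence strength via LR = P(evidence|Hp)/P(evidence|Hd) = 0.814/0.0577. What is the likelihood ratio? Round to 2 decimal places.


Likelihood ratio calculation:
LR = P(E|Hp) / P(E|Hd)
LR = 0.814 / 0.0577
LR = 14.11

14.11


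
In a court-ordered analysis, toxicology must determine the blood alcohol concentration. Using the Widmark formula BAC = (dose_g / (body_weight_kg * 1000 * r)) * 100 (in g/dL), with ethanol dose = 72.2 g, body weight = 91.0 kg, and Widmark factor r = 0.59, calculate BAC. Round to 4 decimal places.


Applying the Widmark formula:
BAC = (dose_g / (body_wt * 1000 * r)) * 100
Denominator = 91.0 * 1000 * 0.59 = 53690
BAC = (72.2 / 53690) * 100
BAC = 0.1345 g/dL

0.1345


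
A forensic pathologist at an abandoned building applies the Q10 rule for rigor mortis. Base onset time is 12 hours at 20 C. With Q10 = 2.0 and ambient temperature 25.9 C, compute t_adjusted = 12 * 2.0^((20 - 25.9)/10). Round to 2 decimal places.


Rigor mortis time adjustment:
Exponent = (T_ref - T_actual) / 10 = (20 - 25.9) / 10 = -0.59
Q10 factor = 2.0^-0.59 = 0.66434
t_adjusted = 12 * 0.66434 = 7.97 hours

7.97


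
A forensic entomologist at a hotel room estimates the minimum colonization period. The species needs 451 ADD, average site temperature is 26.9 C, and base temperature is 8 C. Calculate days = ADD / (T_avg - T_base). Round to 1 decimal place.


Insect development time:
Effective temperature = avg_temp - T_base = 26.9 - 8 = 18.9 C
Days = ADD / effective_temp = 451 / 18.9 = 23.9 days

23.9


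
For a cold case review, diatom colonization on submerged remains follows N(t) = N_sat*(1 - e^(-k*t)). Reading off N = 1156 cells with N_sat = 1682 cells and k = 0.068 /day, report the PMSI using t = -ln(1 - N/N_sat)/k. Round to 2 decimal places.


PMSI from diatom colonization curve:
N / N_sat = 1156 / 1682 = 0.687277
1 - N/N_sat = 0.312723
ln(1 - N/N_sat) = -1.162437
t = -ln(1 - N/N_sat) / k = -(-1.162437) / 0.068 = 17.09 days

17.09


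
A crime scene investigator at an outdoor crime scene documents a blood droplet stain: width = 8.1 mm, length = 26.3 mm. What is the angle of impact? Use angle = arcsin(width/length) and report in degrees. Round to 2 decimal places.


Blood spatter impact angle calculation:
width / length = 8.1 / 26.3 = 0.307985
angle = arcsin(0.307985)
angle = 17.94 degrees

17.94


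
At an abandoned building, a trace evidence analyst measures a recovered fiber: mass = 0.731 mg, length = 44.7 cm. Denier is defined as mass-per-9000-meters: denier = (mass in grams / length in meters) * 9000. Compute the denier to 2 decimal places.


Denier calculation:
Mass in grams = 0.731 mg / 1000 = 0.000731 g
Length in meters = 44.7 cm / 100 = 0.447 m
Linear density = mass / length = 0.000731 / 0.447 = 0.00163535 g/m
Denier = (g/m) * 9000 = 0.00163535 * 9000 = 14.72

14.72


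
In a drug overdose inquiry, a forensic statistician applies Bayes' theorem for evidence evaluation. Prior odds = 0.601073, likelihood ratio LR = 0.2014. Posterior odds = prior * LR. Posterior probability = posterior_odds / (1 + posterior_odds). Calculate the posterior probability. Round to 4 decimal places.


Bayesian evidence evaluation:
Posterior odds = prior_odds * LR = 0.601073 * 0.2014 = 0.1210561
Posterior probability = posterior_odds / (1 + posterior_odds)
= 0.1210561 / (1 + 0.1210561)
= 0.1210561 / 1.1210561
= 0.1080

0.1080


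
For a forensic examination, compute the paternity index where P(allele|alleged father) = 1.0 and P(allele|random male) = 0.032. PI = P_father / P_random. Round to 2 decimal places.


Paternity Index calculation:
PI = P(allele|father) / P(allele|random)
PI = 1.0 / 0.032
PI = 31.25

31.25


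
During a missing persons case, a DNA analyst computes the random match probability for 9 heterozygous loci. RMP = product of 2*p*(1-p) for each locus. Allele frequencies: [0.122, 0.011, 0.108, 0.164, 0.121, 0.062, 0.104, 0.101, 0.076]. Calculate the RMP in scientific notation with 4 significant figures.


Computing RMP for 9 loci:
Locus 1: 2 * 0.122 * 0.878 = 0.214232
Locus 2: 2 * 0.011 * 0.989 = 0.021758
Locus 3: 2 * 0.108 * 0.892 = 0.192672
Locus 4: 2 * 0.164 * 0.836 = 0.274208
Locus 5: 2 * 0.121 * 0.879 = 0.212718
Locus 6: 2 * 0.062 * 0.938 = 0.116312
Locus 7: 2 * 0.104 * 0.896 = 0.186368
Locus 8: 2 * 0.101 * 0.899 = 0.181598
Locus 9: 2 * 0.076 * 0.924 = 0.140448
RMP = 2.896e-08

2.896e-08


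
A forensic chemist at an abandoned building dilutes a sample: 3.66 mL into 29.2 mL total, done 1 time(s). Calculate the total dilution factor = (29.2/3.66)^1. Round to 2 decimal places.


Dilution factor calculation:
Single dilution = V_total / V_sample = 29.2 / 3.66 ≈ 7.978142
Number of dilutions = 1
Total DF = (29.2 / 3.66)^1 (full precision, rounded at the end) = 7.98

7.98


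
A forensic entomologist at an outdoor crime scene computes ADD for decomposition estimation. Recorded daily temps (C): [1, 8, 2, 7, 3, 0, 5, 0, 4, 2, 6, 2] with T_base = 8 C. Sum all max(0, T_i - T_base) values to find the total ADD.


Computing ADD day by day:
Day 1: max(0, 1 - 8) = 0
Day 2: max(0, 8 - 8) = 0
Day 3: max(0, 2 - 8) = 0
Day 4: max(0, 7 - 8) = 0
Day 5: max(0, 3 - 8) = 0
Day 6: max(0, 0 - 8) = 0
Day 7: max(0, 5 - 8) = 0
Day 8: max(0, 0 - 8) = 0
Day 9: max(0, 4 - 8) = 0
Day 10: max(0, 2 - 8) = 0
Day 11: max(0, 6 - 8) = 0
Day 12: max(0, 2 - 8) = 0
Total ADD = 0

0


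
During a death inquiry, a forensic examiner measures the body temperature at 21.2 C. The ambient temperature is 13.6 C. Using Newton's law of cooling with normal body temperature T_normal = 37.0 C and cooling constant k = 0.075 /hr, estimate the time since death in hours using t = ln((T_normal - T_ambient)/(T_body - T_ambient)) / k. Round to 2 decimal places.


Using Newton's law of cooling:
t = ln((T_normal - T_ambient) / (T_body - T_ambient)) / k
T_normal - T_ambient = 23.4
T_body - T_ambient = 7.6
Ratio = 3.078947
ln(ratio) = 1.124588
t = 1.124588 / 0.075 = 14.99 hours

14.99


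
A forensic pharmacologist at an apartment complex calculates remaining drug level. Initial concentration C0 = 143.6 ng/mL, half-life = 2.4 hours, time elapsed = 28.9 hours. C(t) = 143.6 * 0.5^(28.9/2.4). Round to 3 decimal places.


Drug concentration decay:
Number of half-lives = t / t_half = 28.9 / 2.4 = 12.041667
Decay factor = 0.5^12.041667 = 0.00023719
C(t) = 143.6 * 0.00023719 = 0.034 ng/mL

0.034


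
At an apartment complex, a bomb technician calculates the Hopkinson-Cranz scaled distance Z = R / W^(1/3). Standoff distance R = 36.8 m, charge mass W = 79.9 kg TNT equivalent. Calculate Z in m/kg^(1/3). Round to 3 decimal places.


Scaled distance calculation:
W^(1/3) = 79.9^(1/3) = 4.307073
Z = R / W^(1/3) = 36.8 / 4.307073
Z = 8.544 m/kg^(1/3)

8.544


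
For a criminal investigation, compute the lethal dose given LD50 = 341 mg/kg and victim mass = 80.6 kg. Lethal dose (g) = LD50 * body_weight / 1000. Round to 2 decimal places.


Lethal dose calculation:
Lethal dose = LD50 * body_weight / 1000
= 341 * 80.6 / 1000
= 27484.6 / 1000
= 27.48 g

27.48


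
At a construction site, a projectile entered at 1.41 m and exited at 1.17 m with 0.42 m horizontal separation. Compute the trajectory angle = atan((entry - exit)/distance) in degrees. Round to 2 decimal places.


Bullet trajectory angle:
Height difference = 1.41 - 1.17 = 0.24 m
angle = atan(0.24 / 0.42)
angle = atan(0.571429)
angle = 29.74 degrees

29.74


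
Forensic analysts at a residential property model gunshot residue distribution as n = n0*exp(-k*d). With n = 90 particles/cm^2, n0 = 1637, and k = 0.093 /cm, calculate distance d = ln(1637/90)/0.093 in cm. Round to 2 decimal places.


GSR distance calculation:
n0/n = 1637 / 90 = 18.188889
ln(n0/n) = 2.900811
d = 2.900811 / 0.093 = 31.19 cm

31.19


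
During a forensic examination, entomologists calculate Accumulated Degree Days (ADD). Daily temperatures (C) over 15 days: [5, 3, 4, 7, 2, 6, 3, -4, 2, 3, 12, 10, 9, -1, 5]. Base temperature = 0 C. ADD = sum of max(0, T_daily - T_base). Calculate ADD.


Computing ADD day by day:
Day 1: max(0, 5 - 0) = 5
Day 2: max(0, 3 - 0) = 3
Day 3: max(0, 4 - 0) = 4
Day 4: max(0, 7 - 0) = 7
Day 5: max(0, 2 - 0) = 2
Day 6: max(0, 6 - 0) = 6
Day 7: max(0, 3 - 0) = 3
Day 8: max(0, -4 - 0) = 0
Day 9: max(0, 2 - 0) = 2
Day 10: max(0, 3 - 0) = 3
Day 11: max(0, 12 - 0) = 12
Day 12: max(0, 10 - 0) = 10
Day 13: max(0, 9 - 0) = 9
Day 14: max(0, -1 - 0) = 0
Day 15: max(0, 5 - 0) = 5
Total ADD = 71

71


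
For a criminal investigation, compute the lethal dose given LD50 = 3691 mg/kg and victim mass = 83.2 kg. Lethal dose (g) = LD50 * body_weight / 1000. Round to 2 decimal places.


Lethal dose calculation:
Lethal dose = LD50 * body_weight / 1000
= 3691 * 83.2 / 1000
= 307091.2 / 1000
= 307.09 g

307.09


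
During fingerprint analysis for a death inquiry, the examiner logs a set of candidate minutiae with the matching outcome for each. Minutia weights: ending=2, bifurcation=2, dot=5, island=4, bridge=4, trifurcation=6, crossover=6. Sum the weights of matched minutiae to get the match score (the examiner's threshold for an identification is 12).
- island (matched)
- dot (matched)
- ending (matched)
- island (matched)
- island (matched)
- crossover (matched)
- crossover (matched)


Weighted minutiae match score:
  island: matched, +4 (running total 4)
  dot: matched, +5 (running total 9)
  ending: matched, +2 (running total 11)
  island: matched, +4 (running total 15)
  island: matched, +4 (running total 19)
  crossover: matched, +6 (running total 25)
  crossover: matched, +6 (running total 31)
Total score = 31
Threshold = 12; verdict = identification

31


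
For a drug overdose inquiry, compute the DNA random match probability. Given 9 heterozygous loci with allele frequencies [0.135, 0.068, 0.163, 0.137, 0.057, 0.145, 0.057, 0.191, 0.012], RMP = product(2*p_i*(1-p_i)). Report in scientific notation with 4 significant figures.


Computing RMP for 9 loci:
Locus 1: 2 * 0.135 * 0.865 = 0.23355
Locus 2: 2 * 0.068 * 0.932 = 0.126752
Locus 3: 2 * 0.163 * 0.837 = 0.272862
Locus 4: 2 * 0.137 * 0.863 = 0.236462
Locus 5: 2 * 0.057 * 0.943 = 0.107502
Locus 6: 2 * 0.145 * 0.855 = 0.24795
Locus 7: 2 * 0.057 * 0.943 = 0.107502
Locus 8: 2 * 0.191 * 0.809 = 0.309038
Locus 9: 2 * 0.012 * 0.988 = 0.023712
RMP = 4.011e-08

4.011e-08


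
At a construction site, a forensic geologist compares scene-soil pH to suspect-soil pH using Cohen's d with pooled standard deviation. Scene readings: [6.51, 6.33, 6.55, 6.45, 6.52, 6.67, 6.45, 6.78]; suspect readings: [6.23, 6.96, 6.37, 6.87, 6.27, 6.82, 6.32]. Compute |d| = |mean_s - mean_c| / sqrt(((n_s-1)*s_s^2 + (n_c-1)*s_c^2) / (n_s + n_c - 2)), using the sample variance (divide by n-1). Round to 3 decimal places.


Pooled-variance Cohen's d for soil pH comparison:
Scene mean = 52.26 / 8 = 6.5325
Suspect mean = 45.84 / 7 = 6.548571
Scene sample variance s_s^2 = 0.019393
Suspect sample variance s_c^2 = 0.101581
Pooled variance = ((n_s-1)*s_s^2 + (n_c-1)*s_c^2) / (n_s + n_c - 2) = 0.057326
Pooled SD = sqrt(0.057326) = 0.239428
Mean difference = -0.016071
|d| = |-0.016071| / 0.239428 = 0.067

0.067


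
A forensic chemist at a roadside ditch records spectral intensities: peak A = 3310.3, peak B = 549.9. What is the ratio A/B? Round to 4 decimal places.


Spectral peak ratio:
Peak A = 3310.3 counts
Peak B = 549.9 counts
Ratio = 3310.3 / 549.9 = 6.0198

6.0198


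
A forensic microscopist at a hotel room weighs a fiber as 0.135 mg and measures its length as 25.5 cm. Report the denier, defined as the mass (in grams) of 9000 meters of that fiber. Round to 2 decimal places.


Denier calculation:
Mass in grams = 0.135 mg / 1000 = 0.000135 g
Length in meters = 25.5 cm / 100 = 0.255 m
Linear density = mass / length = 0.000135 / 0.255 = 0.00052941 g/m
Denier = (g/m) * 9000 = 0.00052941 * 9000 = 4.76

4.76


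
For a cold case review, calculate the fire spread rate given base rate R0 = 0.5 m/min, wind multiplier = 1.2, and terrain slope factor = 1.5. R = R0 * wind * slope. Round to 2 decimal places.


Fire spread rate calculation:
R = R0 * wind_factor * slope_factor
= 0.5 * 1.2 * 1.5
= 0.6 * 1.5
= 0.90 m/min

0.90


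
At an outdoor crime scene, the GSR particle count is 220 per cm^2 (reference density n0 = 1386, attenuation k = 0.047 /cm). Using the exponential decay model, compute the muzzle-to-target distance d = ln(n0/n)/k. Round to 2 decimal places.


GSR distance calculation:
n0/n = 1386 / 220 = 6.3
ln(n0/n) = 1.84055
d = 1.84055 / 0.047 = 39.16 cm

39.16


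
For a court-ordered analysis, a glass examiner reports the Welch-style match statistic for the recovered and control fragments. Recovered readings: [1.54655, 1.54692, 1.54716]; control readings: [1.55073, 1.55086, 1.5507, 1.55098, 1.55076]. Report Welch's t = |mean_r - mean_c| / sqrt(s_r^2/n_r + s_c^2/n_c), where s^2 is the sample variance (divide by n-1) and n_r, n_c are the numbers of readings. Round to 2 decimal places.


Welch's t-criterion for glass RI comparison:
Recovered mean = sum / n_r = 4.64063 / 3 = 1.5468767
Control mean = sum / n_c = 7.75403 / 5 = 1.550806
Recovered sample variance s_r^2 = 9.44333e-08
Control sample variance s_c^2 = 1.308e-08
Welch SE (unpooled) = sqrt(s_r^2/n_r + s_c^2/n_c) = sqrt(3.14778e-08 + 2.616e-09) = sqrt(3.40938e-08) = 0.000184645
|mean_r - mean_c| = 0.00392933
t = 0.00392933 / 0.000184645 = 21.28

21.28


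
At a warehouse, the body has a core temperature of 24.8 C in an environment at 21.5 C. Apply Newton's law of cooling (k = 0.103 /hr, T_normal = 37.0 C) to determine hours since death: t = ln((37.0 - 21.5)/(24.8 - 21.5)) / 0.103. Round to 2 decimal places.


Using Newton's law of cooling:
t = ln((T_normal - T_ambient) / (T_body - T_ambient)) / k
T_normal - T_ambient = 15.5
T_body - T_ambient = 3.3
Ratio = 4.69697
ln(ratio) = 1.546918
t = 1.546918 / 0.103 = 15.02 hours

15.02


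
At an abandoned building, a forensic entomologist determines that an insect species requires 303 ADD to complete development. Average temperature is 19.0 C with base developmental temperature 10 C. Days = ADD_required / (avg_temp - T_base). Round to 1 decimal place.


Insect development time:
Effective temperature = avg_temp - T_base = 19.0 - 10 = 9.0 C
Days = ADD / effective_temp = 303 / 9.0 = 33.7 days

33.7


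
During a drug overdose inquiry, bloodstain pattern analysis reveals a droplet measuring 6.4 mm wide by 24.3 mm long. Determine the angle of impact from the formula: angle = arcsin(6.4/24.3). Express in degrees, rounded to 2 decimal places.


Blood spatter impact angle calculation:
width / length = 6.4 / 24.3 = 0.263374
angle = arcsin(0.263374)
angle = 15.27 degrees

15.27


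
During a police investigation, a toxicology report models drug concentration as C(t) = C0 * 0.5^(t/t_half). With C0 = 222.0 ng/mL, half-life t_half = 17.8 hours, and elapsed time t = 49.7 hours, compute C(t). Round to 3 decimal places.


Drug concentration decay:
Number of half-lives = t / t_half = 49.7 / 17.8 = 2.792135
Decay factor = 0.5^2.792135 = 0.14437221
C(t) = 222.0 * 0.14437221 = 32.051 ng/mL

32.051


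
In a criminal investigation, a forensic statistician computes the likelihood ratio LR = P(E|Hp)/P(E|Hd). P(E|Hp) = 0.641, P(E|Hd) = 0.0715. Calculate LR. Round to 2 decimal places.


Likelihood ratio calculation:
LR = P(E|Hp) / P(E|Hd)
LR = 0.641 / 0.0715
LR = 8.97

8.97


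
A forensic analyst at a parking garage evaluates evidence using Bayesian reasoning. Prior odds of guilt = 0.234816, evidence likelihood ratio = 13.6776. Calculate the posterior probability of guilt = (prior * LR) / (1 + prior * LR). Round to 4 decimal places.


Bayesian evidence evaluation:
Posterior odds = prior_odds * LR = 0.234816 * 13.6776 = 3.211719
Posterior probability = posterior_odds / (1 + posterior_odds)
= 3.211719 / (1 + 3.211719)
= 3.211719 / 4.211719
= 0.7626

0.7626


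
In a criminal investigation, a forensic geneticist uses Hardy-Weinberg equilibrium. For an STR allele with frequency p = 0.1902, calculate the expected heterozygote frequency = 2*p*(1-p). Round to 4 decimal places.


Hardy-Weinberg heterozygote frequency:
q = 1 - p = 1 - 0.1902 = 0.8098
2pq = 2 * 0.1902 * 0.8098 = 0.3080

0.3080


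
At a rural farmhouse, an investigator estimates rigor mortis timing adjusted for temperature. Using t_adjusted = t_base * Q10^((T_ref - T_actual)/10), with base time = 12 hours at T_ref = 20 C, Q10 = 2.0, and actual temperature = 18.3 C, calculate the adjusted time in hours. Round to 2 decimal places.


Rigor mortis time adjustment:
Exponent = (T_ref - T_actual) / 10 = (20 - 18.3) / 10 = 0.17
Q10 factor = 2.0^0.17 = 1.12506
t_adjusted = 12 * 1.12506 = 13.50 hours

13.50


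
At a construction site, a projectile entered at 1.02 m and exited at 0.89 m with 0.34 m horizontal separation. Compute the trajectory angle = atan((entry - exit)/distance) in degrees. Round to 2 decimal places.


Bullet trajectory angle:
Height difference = 1.02 - 0.89 = 0.13 m
angle = atan(0.13 / 0.34)
angle = atan(0.382353)
angle = 20.92 degrees

20.92


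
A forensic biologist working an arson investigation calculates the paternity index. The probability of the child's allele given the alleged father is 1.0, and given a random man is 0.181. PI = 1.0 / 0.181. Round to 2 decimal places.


Paternity Index calculation:
PI = P(allele|father) / P(allele|random)
PI = 1.0 / 0.181
PI = 5.52

5.52


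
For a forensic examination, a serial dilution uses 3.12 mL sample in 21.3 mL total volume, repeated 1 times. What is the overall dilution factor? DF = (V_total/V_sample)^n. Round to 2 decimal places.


Dilution factor calculation:
Single dilution = V_total / V_sample = 21.3 / 3.12 ≈ 6.826923
Number of dilutions = 1
Total DF = (21.3 / 3.12)^1 (full precision, rounded at the end) = 6.83

6.83


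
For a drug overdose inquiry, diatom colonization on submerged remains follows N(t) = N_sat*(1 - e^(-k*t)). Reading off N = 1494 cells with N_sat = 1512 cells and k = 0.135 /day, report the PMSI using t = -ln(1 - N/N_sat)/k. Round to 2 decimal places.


PMSI from diatom colonization curve:
N / N_sat = 1494 / 1512 = 0.988095
1 - N/N_sat = 0.011905
ln(1 - N/N_sat) = -4.430797
t = -ln(1 - N/N_sat) / k = -(-4.430797) / 0.135 = 32.82 days

32.82


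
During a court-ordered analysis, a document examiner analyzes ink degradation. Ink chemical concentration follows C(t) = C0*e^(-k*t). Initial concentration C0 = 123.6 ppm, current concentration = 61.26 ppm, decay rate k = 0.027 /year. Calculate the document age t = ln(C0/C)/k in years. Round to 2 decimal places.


Document age estimation:
C0/C = 123.6 / 61.26 = 2.01763
ln(C0/C) = 0.701924
t = 0.701924 / 0.027 = 26.00 years

26.00


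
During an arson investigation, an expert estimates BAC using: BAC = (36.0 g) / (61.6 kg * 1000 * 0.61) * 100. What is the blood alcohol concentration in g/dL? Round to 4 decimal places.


Applying the Widmark formula:
BAC = (dose_g / (body_wt * 1000 * r)) * 100
Denominator = 61.6 * 1000 * 0.61 = 37576
BAC = (36.0 / 37576) * 100
BAC = 0.0958 g/dL

0.0958


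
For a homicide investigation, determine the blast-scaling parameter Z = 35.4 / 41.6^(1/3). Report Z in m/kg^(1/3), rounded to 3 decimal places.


Scaled distance calculation:
W^(1/3) = 41.6^(1/3) = 3.464956
Z = R / W^(1/3) = 35.4 / 3.464956
Z = 10.217 m/kg^(1/3)

10.217


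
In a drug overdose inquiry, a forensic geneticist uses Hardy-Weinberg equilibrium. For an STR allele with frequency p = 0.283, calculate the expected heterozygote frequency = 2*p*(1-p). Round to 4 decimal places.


Hardy-Weinberg heterozygote frequency:
q = 1 - p = 1 - 0.283 = 0.717
2pq = 2 * 0.283 * 0.717 = 0.4058

0.4058


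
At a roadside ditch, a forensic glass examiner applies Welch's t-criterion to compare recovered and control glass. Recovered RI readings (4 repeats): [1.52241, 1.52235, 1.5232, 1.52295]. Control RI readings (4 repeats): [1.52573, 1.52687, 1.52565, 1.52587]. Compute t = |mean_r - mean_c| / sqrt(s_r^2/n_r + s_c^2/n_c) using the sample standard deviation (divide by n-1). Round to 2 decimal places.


Welch's t-criterion for glass RI comparison:
Recovered mean = sum / n_r = 6.09091 / 4 = 1.5227275
Control mean = sum / n_c = 6.10412 / 4 = 1.52603
Recovered sample variance s_r^2 = 1.72025e-07
Control sample variance s_c^2 = 3.21867e-07
Welch SE (unpooled) = sqrt(s_r^2/n_r + s_c^2/n_c) = sqrt(4.30063e-08 + 8.04667e-08) = sqrt(1.23473e-07) = 0.000351387
|mean_r - mean_c| = 0.0033025
t = 0.0033025 / 0.000351387 = 9.40

9.40


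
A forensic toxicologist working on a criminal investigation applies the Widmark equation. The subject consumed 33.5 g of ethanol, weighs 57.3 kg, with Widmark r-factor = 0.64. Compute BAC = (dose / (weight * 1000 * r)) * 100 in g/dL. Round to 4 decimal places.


Applying the Widmark formula:
BAC = (dose_g / (body_wt * 1000 * r)) * 100
Denominator = 57.3 * 1000 * 0.64 = 36672
BAC = (33.5 / 36672) * 100
BAC = 0.0914 g/dL

0.0914


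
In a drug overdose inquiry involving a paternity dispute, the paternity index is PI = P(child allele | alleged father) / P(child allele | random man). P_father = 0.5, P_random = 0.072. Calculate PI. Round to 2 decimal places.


Paternity Index calculation:
PI = P(allele|father) / P(allele|random)
PI = 0.5 / 0.072
PI = 6.94

6.94


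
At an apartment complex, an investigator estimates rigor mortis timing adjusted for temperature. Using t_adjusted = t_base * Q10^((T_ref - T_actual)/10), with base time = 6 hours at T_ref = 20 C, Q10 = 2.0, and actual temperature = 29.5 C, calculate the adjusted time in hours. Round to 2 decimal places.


Rigor mortis time adjustment:
Exponent = (T_ref - T_actual) / 10 = (20 - 29.5) / 10 = -0.95
Q10 factor = 2.0^-0.95 = 0.51763
t_adjusted = 6 * 0.51763 = 3.11 hours

3.11


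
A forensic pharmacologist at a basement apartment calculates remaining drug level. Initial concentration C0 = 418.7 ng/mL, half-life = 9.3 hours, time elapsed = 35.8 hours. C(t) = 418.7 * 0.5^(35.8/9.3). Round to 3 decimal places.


Drug concentration decay:
Number of half-lives = t / t_half = 35.8 / 9.3 = 3.849462
Decay factor = 0.5^3.849462 = 0.06937396
C(t) = 418.7 * 0.06937396 = 29.047 ng/mL

29.047


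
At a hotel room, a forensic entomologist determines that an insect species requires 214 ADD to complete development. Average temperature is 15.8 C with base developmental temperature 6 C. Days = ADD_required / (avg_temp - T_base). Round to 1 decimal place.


Insect development time:
Effective temperature = avg_temp - T_base = 15.8 - 6 = 9.8 C
Days = ADD / effective_temp = 214 / 9.8 = 21.8 days

21.8


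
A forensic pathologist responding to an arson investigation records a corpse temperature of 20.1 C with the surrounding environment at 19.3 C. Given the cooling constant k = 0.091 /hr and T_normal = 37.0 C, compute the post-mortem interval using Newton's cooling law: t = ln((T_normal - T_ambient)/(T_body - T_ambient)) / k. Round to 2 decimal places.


Using Newton's law of cooling:
t = ln((T_normal - T_ambient) / (T_body - T_ambient)) / k
T_normal - T_ambient = 17.7
T_body - T_ambient = 0.8
Ratio = 22.125
ln(ratio) = 3.096708
t = 3.096708 / 0.091 = 34.03 hours

34.03


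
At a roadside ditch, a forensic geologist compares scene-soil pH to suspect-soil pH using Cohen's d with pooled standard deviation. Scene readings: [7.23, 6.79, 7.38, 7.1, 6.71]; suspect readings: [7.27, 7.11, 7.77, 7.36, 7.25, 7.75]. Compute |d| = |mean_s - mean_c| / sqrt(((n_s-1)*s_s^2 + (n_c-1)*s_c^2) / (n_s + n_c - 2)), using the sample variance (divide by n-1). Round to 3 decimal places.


Pooled-variance Cohen's d for soil pH comparison:
Scene mean = 35.21 / 5 = 7.042
Suspect mean = 44.51 / 6 = 7.418333
Scene sample variance s_s^2 = 0.08167
Suspect sample variance s_c^2 = 0.076497
Pooled variance = ((n_s-1)*s_s^2 + (n_c-1)*s_c^2) / (n_s + n_c - 2) = 0.078796
Pooled SD = sqrt(0.078796) = 0.280706
Mean difference = -0.376333
|d| = |-0.376333| / 0.280706 = 1.341

1.341


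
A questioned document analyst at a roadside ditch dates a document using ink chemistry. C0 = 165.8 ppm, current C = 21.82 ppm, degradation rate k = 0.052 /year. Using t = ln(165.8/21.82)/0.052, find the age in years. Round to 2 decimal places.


Document age estimation:
C0/C = 165.8 / 21.82 = 7.598533
ln(C0/C) = 2.027955
t = 2.027955 / 0.052 = 39.00 years

39.00


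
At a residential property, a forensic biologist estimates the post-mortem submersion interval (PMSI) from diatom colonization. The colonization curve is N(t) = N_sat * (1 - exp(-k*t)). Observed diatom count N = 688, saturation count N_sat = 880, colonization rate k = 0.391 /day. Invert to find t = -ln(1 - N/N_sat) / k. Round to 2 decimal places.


PMSI from diatom colonization curve:
N / N_sat = 688 / 880 = 0.781818
1 - N/N_sat = 0.218182
ln(1 - N/N_sat) = -1.522426
t = -ln(1 - N/N_sat) / k = -(-1.522426) / 0.391 = 3.89 days

3.89


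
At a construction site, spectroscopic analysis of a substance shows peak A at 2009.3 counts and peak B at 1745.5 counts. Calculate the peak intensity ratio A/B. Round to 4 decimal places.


Spectral peak ratio:
Peak A = 2009.3 counts
Peak B = 1745.5 counts
Ratio = 2009.3 / 1745.5 = 1.1511

1.1511


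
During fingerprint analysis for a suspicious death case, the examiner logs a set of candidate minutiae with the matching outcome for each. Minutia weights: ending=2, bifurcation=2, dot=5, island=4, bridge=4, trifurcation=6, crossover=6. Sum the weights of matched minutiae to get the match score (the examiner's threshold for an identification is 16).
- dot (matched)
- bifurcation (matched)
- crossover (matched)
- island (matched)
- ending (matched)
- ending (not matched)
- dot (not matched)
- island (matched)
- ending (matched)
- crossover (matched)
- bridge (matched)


Weighted minutiae match score:
  dot: matched, +5 (running total 5)
  bifurcation: matched, +2 (running total 7)
  crossover: matched, +6 (running total 13)
  island: matched, +4 (running total 17)
  ending: matched, +2 (running total 19)
  ending: not matched, +0
  dot: not matched, +0
  island: matched, +4 (running total 23)
  ending: matched, +2 (running total 25)
  crossover: matched, +6 (running total 31)
  bridge: matched, +4 (running total 35)
Total score = 35
Threshold = 16; verdict = identification

35


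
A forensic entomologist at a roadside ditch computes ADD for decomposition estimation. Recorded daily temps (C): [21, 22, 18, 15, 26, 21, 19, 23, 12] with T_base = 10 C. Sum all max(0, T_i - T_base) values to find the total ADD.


Computing ADD day by day:
Day 1: max(0, 21 - 10) = 11
Day 2: max(0, 22 - 10) = 12
Day 3: max(0, 18 - 10) = 8
Day 4: max(0, 15 - 10) = 5
Day 5: max(0, 26 - 10) = 16
Day 6: max(0, 21 - 10) = 11
Day 7: max(0, 19 - 10) = 9
Day 8: max(0, 23 - 10) = 13
Day 9: max(0, 12 - 10) = 2
Total ADD = 87

87


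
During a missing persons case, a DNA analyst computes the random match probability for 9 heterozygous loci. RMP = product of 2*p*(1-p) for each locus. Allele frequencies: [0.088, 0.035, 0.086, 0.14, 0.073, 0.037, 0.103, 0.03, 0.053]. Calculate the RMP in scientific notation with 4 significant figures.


Computing RMP for 9 loci:
Locus 1: 2 * 0.088 * 0.912 = 0.160512
Locus 2: 2 * 0.035 * 0.965 = 0.06755
Locus 3: 2 * 0.086 * 0.914 = 0.157208
Locus 4: 2 * 0.14 * 0.86 = 0.2408
Locus 5: 2 * 0.073 * 0.927 = 0.135342
Locus 6: 2 * 0.037 * 0.963 = 0.071262
Locus 7: 2 * 0.103 * 0.897 = 0.184782
Locus 8: 2 * 0.03 * 0.97 = 0.0582
Locus 9: 2 * 0.053 * 0.947 = 0.100382
RMP = 4.274e-09

4.274e-09


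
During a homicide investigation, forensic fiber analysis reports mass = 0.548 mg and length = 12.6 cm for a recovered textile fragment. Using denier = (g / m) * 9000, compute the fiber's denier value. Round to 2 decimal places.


Denier calculation:
Mass in grams = 0.548 mg / 1000 = 0.000548 g
Length in meters = 12.6 cm / 100 = 0.126 m
Linear density = mass / length = 0.000548 / 0.126 = 0.00434921 g/m
Denier = (g/m) * 9000 = 0.00434921 * 9000 = 39.14

39.14


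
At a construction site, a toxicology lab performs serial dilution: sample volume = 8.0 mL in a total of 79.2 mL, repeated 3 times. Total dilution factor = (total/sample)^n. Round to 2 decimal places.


Dilution factor calculation:
Single dilution = V_total / V_sample = 79.2 / 8.0 ≈ 9.9
Number of dilutions = 3
Total DF = (79.2 / 8.0)^3 (full precision, rounded at the end) = 970.30

970.30


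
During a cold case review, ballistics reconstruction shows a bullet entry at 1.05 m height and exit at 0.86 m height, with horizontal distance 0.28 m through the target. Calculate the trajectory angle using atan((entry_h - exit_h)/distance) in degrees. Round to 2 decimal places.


Bullet trajectory angle:
Height difference = 1.05 - 0.86 = 0.19 m
angle = atan(0.19 / 0.28)
angle = atan(0.678571)
angle = 34.16 degrees

34.16


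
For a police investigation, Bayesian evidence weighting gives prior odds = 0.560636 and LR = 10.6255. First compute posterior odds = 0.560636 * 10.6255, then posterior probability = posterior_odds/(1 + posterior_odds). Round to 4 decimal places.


Bayesian evidence evaluation:
Posterior odds = prior_odds * LR = 0.560636 * 10.6255 = 5.957038
Posterior probability = posterior_odds / (1 + posterior_odds)
= 5.957038 / (1 + 5.957038)
= 5.957038 / 6.957038
= 0.8563

0.8563


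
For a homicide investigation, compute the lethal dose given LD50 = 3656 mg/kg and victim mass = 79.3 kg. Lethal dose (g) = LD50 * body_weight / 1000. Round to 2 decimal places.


Lethal dose calculation:
Lethal dose = LD50 * body_weight / 1000
= 3656 * 79.3 / 1000
= 289920.8 / 1000
= 289.92 g

289.92
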